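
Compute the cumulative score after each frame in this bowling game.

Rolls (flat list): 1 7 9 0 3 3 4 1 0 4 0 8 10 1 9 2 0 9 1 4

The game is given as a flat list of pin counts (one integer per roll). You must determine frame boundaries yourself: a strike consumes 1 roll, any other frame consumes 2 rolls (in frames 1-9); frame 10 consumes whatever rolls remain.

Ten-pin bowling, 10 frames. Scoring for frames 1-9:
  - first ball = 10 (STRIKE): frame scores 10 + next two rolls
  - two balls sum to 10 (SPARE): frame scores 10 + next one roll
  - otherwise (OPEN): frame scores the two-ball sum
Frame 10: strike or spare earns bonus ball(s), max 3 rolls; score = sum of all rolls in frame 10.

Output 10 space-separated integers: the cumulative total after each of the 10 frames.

Frame 1: OPEN (1+7=8). Cumulative: 8
Frame 2: OPEN (9+0=9). Cumulative: 17
Frame 3: OPEN (3+3=6). Cumulative: 23
Frame 4: OPEN (4+1=5). Cumulative: 28
Frame 5: OPEN (0+4=4). Cumulative: 32
Frame 6: OPEN (0+8=8). Cumulative: 40
Frame 7: STRIKE. 10 + next two rolls (1+9) = 20. Cumulative: 60
Frame 8: SPARE (1+9=10). 10 + next roll (2) = 12. Cumulative: 72
Frame 9: OPEN (2+0=2). Cumulative: 74
Frame 10: SPARE. Sum of all frame-10 rolls (9+1+4) = 14. Cumulative: 88

Answer: 8 17 23 28 32 40 60 72 74 88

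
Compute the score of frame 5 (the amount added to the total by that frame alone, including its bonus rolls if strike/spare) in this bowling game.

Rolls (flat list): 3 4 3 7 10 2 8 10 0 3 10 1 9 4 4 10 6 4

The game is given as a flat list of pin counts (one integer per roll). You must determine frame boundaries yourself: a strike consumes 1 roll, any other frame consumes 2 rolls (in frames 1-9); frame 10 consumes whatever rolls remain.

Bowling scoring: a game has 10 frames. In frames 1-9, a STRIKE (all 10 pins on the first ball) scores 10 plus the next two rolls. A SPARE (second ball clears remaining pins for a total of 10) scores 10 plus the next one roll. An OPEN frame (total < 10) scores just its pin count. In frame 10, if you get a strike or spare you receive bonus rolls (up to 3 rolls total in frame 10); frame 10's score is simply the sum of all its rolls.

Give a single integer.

Frame 1: OPEN (3+4=7). Cumulative: 7
Frame 2: SPARE (3+7=10). 10 + next roll (10) = 20. Cumulative: 27
Frame 3: STRIKE. 10 + next two rolls (2+8) = 20. Cumulative: 47
Frame 4: SPARE (2+8=10). 10 + next roll (10) = 20. Cumulative: 67
Frame 5: STRIKE. 10 + next two rolls (0+3) = 13. Cumulative: 80
Frame 6: OPEN (0+3=3). Cumulative: 83
Frame 7: STRIKE. 10 + next two rolls (1+9) = 20. Cumulative: 103

Answer: 13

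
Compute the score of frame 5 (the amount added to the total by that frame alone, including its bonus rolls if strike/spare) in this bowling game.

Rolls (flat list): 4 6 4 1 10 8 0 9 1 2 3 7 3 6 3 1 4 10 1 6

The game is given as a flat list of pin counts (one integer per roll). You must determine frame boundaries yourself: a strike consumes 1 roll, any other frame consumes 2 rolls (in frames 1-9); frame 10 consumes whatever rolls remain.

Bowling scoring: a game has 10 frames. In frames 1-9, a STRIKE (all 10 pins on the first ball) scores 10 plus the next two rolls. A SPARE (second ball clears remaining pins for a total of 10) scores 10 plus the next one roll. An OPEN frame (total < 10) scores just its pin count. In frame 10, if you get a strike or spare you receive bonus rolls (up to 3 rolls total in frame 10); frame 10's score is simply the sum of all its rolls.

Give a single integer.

Frame 1: SPARE (4+6=10). 10 + next roll (4) = 14. Cumulative: 14
Frame 2: OPEN (4+1=5). Cumulative: 19
Frame 3: STRIKE. 10 + next two rolls (8+0) = 18. Cumulative: 37
Frame 4: OPEN (8+0=8). Cumulative: 45
Frame 5: SPARE (9+1=10). 10 + next roll (2) = 12. Cumulative: 57
Frame 6: OPEN (2+3=5). Cumulative: 62
Frame 7: SPARE (7+3=10). 10 + next roll (6) = 16. Cumulative: 78

Answer: 12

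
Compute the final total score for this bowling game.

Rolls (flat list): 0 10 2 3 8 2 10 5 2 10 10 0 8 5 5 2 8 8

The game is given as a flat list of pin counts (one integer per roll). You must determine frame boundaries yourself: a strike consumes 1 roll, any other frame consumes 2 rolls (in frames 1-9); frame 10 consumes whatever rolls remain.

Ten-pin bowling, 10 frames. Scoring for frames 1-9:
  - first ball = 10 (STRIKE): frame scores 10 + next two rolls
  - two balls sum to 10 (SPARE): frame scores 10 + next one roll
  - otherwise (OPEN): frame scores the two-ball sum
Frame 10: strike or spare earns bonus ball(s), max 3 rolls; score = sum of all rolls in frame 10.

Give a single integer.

Frame 1: SPARE (0+10=10). 10 + next roll (2) = 12. Cumulative: 12
Frame 2: OPEN (2+3=5). Cumulative: 17
Frame 3: SPARE (8+2=10). 10 + next roll (10) = 20. Cumulative: 37
Frame 4: STRIKE. 10 + next two rolls (5+2) = 17. Cumulative: 54
Frame 5: OPEN (5+2=7). Cumulative: 61
Frame 6: STRIKE. 10 + next two rolls (10+0) = 20. Cumulative: 81
Frame 7: STRIKE. 10 + next two rolls (0+8) = 18. Cumulative: 99
Frame 8: OPEN (0+8=8). Cumulative: 107
Frame 9: SPARE (5+5=10). 10 + next roll (2) = 12. Cumulative: 119
Frame 10: SPARE. Sum of all frame-10 rolls (2+8+8) = 18. Cumulative: 137

Answer: 137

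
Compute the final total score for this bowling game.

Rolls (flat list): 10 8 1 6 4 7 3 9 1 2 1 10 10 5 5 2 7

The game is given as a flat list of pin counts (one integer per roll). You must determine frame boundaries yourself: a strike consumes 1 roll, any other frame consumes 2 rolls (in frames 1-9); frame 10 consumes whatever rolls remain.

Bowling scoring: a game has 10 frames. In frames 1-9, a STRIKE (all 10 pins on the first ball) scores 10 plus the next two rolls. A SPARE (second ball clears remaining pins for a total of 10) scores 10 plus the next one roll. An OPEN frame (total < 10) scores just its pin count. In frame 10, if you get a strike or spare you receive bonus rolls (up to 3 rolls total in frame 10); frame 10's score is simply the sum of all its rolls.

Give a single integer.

Answer: 145

Derivation:
Frame 1: STRIKE. 10 + next two rolls (8+1) = 19. Cumulative: 19
Frame 2: OPEN (8+1=9). Cumulative: 28
Frame 3: SPARE (6+4=10). 10 + next roll (7) = 17. Cumulative: 45
Frame 4: SPARE (7+3=10). 10 + next roll (9) = 19. Cumulative: 64
Frame 5: SPARE (9+1=10). 10 + next roll (2) = 12. Cumulative: 76
Frame 6: OPEN (2+1=3). Cumulative: 79
Frame 7: STRIKE. 10 + next two rolls (10+5) = 25. Cumulative: 104
Frame 8: STRIKE. 10 + next two rolls (5+5) = 20. Cumulative: 124
Frame 9: SPARE (5+5=10). 10 + next roll (2) = 12. Cumulative: 136
Frame 10: OPEN. Sum of all frame-10 rolls (2+7) = 9. Cumulative: 145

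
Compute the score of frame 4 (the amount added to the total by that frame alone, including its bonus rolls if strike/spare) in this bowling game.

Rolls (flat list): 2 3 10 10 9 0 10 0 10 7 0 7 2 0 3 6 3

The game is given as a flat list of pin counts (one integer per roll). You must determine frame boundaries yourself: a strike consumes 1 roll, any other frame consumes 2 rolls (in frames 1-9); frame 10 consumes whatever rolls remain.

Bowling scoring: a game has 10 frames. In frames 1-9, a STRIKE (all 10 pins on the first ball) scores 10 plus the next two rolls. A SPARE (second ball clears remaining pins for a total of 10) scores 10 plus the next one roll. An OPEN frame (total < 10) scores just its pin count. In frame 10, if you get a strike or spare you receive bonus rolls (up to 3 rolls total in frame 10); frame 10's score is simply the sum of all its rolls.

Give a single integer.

Frame 1: OPEN (2+3=5). Cumulative: 5
Frame 2: STRIKE. 10 + next two rolls (10+9) = 29. Cumulative: 34
Frame 3: STRIKE. 10 + next two rolls (9+0) = 19. Cumulative: 53
Frame 4: OPEN (9+0=9). Cumulative: 62
Frame 5: STRIKE. 10 + next two rolls (0+10) = 20. Cumulative: 82
Frame 6: SPARE (0+10=10). 10 + next roll (7) = 17. Cumulative: 99

Answer: 9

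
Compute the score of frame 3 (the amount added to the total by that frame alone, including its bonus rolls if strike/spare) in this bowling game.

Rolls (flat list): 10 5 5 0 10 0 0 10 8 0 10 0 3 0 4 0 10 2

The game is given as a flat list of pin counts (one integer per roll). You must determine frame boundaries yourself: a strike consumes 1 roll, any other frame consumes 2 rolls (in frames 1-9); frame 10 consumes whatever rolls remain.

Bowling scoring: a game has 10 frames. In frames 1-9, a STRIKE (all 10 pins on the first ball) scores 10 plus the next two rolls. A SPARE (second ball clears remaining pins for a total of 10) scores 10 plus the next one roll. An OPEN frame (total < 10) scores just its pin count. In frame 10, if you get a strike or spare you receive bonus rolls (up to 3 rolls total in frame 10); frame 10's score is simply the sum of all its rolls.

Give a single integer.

Frame 1: STRIKE. 10 + next two rolls (5+5) = 20. Cumulative: 20
Frame 2: SPARE (5+5=10). 10 + next roll (0) = 10. Cumulative: 30
Frame 3: SPARE (0+10=10). 10 + next roll (0) = 10. Cumulative: 40
Frame 4: OPEN (0+0=0). Cumulative: 40
Frame 5: STRIKE. 10 + next two rolls (8+0) = 18. Cumulative: 58

Answer: 10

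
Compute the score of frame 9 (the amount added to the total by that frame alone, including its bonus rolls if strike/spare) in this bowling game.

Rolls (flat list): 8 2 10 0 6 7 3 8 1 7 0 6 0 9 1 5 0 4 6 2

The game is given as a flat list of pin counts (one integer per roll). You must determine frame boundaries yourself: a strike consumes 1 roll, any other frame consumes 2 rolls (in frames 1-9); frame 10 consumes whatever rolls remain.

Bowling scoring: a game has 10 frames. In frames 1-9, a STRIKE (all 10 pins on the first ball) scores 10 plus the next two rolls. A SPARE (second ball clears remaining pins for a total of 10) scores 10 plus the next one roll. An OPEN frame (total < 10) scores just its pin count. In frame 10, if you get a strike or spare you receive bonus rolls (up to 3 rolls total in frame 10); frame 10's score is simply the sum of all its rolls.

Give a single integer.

Answer: 5

Derivation:
Frame 1: SPARE (8+2=10). 10 + next roll (10) = 20. Cumulative: 20
Frame 2: STRIKE. 10 + next two rolls (0+6) = 16. Cumulative: 36
Frame 3: OPEN (0+6=6). Cumulative: 42
Frame 4: SPARE (7+3=10). 10 + next roll (8) = 18. Cumulative: 60
Frame 5: OPEN (8+1=9). Cumulative: 69
Frame 6: OPEN (7+0=7). Cumulative: 76
Frame 7: OPEN (6+0=6). Cumulative: 82
Frame 8: SPARE (9+1=10). 10 + next roll (5) = 15. Cumulative: 97
Frame 9: OPEN (5+0=5). Cumulative: 102
Frame 10: SPARE. Sum of all frame-10 rolls (4+6+2) = 12. Cumulative: 114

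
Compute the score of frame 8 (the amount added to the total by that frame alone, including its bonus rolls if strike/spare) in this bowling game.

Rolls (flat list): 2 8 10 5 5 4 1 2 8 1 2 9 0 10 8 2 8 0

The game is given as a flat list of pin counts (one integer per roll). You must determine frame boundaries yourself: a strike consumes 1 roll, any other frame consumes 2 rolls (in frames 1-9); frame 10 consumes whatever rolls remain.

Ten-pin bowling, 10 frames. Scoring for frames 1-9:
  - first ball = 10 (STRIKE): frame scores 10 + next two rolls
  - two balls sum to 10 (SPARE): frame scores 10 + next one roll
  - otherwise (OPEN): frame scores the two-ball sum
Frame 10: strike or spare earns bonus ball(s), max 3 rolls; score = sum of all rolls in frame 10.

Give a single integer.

Answer: 20

Derivation:
Frame 1: SPARE (2+8=10). 10 + next roll (10) = 20. Cumulative: 20
Frame 2: STRIKE. 10 + next two rolls (5+5) = 20. Cumulative: 40
Frame 3: SPARE (5+5=10). 10 + next roll (4) = 14. Cumulative: 54
Frame 4: OPEN (4+1=5). Cumulative: 59
Frame 5: SPARE (2+8=10). 10 + next roll (1) = 11. Cumulative: 70
Frame 6: OPEN (1+2=3). Cumulative: 73
Frame 7: OPEN (9+0=9). Cumulative: 82
Frame 8: STRIKE. 10 + next two rolls (8+2) = 20. Cumulative: 102
Frame 9: SPARE (8+2=10). 10 + next roll (8) = 18. Cumulative: 120
Frame 10: OPEN. Sum of all frame-10 rolls (8+0) = 8. Cumulative: 128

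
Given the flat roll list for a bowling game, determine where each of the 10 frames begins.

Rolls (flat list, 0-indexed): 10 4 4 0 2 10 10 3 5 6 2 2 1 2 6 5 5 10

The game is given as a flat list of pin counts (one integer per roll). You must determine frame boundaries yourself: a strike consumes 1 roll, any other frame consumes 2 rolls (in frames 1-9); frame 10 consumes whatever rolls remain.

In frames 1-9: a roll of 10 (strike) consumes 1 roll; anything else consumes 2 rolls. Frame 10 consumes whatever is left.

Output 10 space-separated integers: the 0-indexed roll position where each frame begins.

Frame 1 starts at roll index 0: roll=10 (strike), consumes 1 roll
Frame 2 starts at roll index 1: rolls=4,4 (sum=8), consumes 2 rolls
Frame 3 starts at roll index 3: rolls=0,2 (sum=2), consumes 2 rolls
Frame 4 starts at roll index 5: roll=10 (strike), consumes 1 roll
Frame 5 starts at roll index 6: roll=10 (strike), consumes 1 roll
Frame 6 starts at roll index 7: rolls=3,5 (sum=8), consumes 2 rolls
Frame 7 starts at roll index 9: rolls=6,2 (sum=8), consumes 2 rolls
Frame 8 starts at roll index 11: rolls=2,1 (sum=3), consumes 2 rolls
Frame 9 starts at roll index 13: rolls=2,6 (sum=8), consumes 2 rolls
Frame 10 starts at roll index 15: 3 remaining rolls

Answer: 0 1 3 5 6 7 9 11 13 15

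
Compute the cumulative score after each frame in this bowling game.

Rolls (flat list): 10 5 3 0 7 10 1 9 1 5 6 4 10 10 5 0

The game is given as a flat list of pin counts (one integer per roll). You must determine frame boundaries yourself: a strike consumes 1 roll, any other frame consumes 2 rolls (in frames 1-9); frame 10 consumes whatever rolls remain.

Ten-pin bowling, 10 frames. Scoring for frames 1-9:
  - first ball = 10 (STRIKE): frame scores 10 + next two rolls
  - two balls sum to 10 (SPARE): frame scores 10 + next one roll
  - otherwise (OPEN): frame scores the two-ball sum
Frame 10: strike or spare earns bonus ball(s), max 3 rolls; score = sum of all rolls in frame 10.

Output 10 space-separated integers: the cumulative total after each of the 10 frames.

Answer: 18 26 33 53 64 70 90 115 130 135

Derivation:
Frame 1: STRIKE. 10 + next two rolls (5+3) = 18. Cumulative: 18
Frame 2: OPEN (5+3=8). Cumulative: 26
Frame 3: OPEN (0+7=7). Cumulative: 33
Frame 4: STRIKE. 10 + next two rolls (1+9) = 20. Cumulative: 53
Frame 5: SPARE (1+9=10). 10 + next roll (1) = 11. Cumulative: 64
Frame 6: OPEN (1+5=6). Cumulative: 70
Frame 7: SPARE (6+4=10). 10 + next roll (10) = 20. Cumulative: 90
Frame 8: STRIKE. 10 + next two rolls (10+5) = 25. Cumulative: 115
Frame 9: STRIKE. 10 + next two rolls (5+0) = 15. Cumulative: 130
Frame 10: OPEN. Sum of all frame-10 rolls (5+0) = 5. Cumulative: 135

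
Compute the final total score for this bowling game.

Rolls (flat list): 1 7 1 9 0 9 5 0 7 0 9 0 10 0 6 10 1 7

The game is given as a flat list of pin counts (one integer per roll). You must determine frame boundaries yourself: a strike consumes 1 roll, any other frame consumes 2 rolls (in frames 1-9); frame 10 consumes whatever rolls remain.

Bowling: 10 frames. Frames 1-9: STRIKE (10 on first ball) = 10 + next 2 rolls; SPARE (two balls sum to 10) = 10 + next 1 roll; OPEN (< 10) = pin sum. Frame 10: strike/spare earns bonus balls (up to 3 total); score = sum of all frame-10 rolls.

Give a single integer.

Answer: 96

Derivation:
Frame 1: OPEN (1+7=8). Cumulative: 8
Frame 2: SPARE (1+9=10). 10 + next roll (0) = 10. Cumulative: 18
Frame 3: OPEN (0+9=9). Cumulative: 27
Frame 4: OPEN (5+0=5). Cumulative: 32
Frame 5: OPEN (7+0=7). Cumulative: 39
Frame 6: OPEN (9+0=9). Cumulative: 48
Frame 7: STRIKE. 10 + next two rolls (0+6) = 16. Cumulative: 64
Frame 8: OPEN (0+6=6). Cumulative: 70
Frame 9: STRIKE. 10 + next two rolls (1+7) = 18. Cumulative: 88
Frame 10: OPEN. Sum of all frame-10 rolls (1+7) = 8. Cumulative: 96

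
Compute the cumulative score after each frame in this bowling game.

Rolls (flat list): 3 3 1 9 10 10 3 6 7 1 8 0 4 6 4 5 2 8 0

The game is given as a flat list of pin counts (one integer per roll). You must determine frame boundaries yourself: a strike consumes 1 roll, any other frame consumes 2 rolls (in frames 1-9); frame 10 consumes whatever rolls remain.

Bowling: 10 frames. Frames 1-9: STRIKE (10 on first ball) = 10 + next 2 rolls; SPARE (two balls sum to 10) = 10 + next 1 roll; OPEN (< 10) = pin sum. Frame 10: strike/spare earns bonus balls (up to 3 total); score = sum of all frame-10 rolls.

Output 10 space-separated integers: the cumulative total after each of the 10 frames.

Frame 1: OPEN (3+3=6). Cumulative: 6
Frame 2: SPARE (1+9=10). 10 + next roll (10) = 20. Cumulative: 26
Frame 3: STRIKE. 10 + next two rolls (10+3) = 23. Cumulative: 49
Frame 4: STRIKE. 10 + next two rolls (3+6) = 19. Cumulative: 68
Frame 5: OPEN (3+6=9). Cumulative: 77
Frame 6: OPEN (7+1=8). Cumulative: 85
Frame 7: OPEN (8+0=8). Cumulative: 93
Frame 8: SPARE (4+6=10). 10 + next roll (4) = 14. Cumulative: 107
Frame 9: OPEN (4+5=9). Cumulative: 116
Frame 10: SPARE. Sum of all frame-10 rolls (2+8+0) = 10. Cumulative: 126

Answer: 6 26 49 68 77 85 93 107 116 126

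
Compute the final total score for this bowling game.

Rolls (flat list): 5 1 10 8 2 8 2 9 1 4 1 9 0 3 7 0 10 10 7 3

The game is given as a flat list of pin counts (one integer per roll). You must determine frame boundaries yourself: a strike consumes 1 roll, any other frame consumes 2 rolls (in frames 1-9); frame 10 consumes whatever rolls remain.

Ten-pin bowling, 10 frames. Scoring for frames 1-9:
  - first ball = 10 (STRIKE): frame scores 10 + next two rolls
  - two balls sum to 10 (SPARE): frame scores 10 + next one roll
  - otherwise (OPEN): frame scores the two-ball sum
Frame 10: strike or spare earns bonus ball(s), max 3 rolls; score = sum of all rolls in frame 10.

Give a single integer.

Answer: 141

Derivation:
Frame 1: OPEN (5+1=6). Cumulative: 6
Frame 2: STRIKE. 10 + next two rolls (8+2) = 20. Cumulative: 26
Frame 3: SPARE (8+2=10). 10 + next roll (8) = 18. Cumulative: 44
Frame 4: SPARE (8+2=10). 10 + next roll (9) = 19. Cumulative: 63
Frame 5: SPARE (9+1=10). 10 + next roll (4) = 14. Cumulative: 77
Frame 6: OPEN (4+1=5). Cumulative: 82
Frame 7: OPEN (9+0=9). Cumulative: 91
Frame 8: SPARE (3+7=10). 10 + next roll (0) = 10. Cumulative: 101
Frame 9: SPARE (0+10=10). 10 + next roll (10) = 20. Cumulative: 121
Frame 10: STRIKE. Sum of all frame-10 rolls (10+7+3) = 20. Cumulative: 141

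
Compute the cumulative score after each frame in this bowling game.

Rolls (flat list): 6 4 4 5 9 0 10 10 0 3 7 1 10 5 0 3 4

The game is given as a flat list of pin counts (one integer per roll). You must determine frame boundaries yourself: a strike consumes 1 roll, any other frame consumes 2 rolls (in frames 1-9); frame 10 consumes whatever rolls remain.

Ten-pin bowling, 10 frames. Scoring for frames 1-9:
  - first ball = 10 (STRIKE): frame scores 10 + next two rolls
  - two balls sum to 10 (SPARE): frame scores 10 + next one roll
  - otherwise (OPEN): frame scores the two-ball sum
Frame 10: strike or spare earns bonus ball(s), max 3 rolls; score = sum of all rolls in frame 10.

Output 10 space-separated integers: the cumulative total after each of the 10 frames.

Answer: 14 23 32 52 65 68 76 91 96 103

Derivation:
Frame 1: SPARE (6+4=10). 10 + next roll (4) = 14. Cumulative: 14
Frame 2: OPEN (4+5=9). Cumulative: 23
Frame 3: OPEN (9+0=9). Cumulative: 32
Frame 4: STRIKE. 10 + next two rolls (10+0) = 20. Cumulative: 52
Frame 5: STRIKE. 10 + next two rolls (0+3) = 13. Cumulative: 65
Frame 6: OPEN (0+3=3). Cumulative: 68
Frame 7: OPEN (7+1=8). Cumulative: 76
Frame 8: STRIKE. 10 + next two rolls (5+0) = 15. Cumulative: 91
Frame 9: OPEN (5+0=5). Cumulative: 96
Frame 10: OPEN. Sum of all frame-10 rolls (3+4) = 7. Cumulative: 103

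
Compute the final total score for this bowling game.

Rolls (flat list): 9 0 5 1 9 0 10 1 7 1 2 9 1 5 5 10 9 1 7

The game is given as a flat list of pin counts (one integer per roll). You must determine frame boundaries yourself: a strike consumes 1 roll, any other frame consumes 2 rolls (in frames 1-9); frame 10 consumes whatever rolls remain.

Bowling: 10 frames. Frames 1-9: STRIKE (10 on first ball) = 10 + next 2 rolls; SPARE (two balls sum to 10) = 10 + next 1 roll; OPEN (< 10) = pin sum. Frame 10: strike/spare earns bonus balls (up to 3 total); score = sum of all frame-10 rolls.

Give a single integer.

Answer: 125

Derivation:
Frame 1: OPEN (9+0=9). Cumulative: 9
Frame 2: OPEN (5+1=6). Cumulative: 15
Frame 3: OPEN (9+0=9). Cumulative: 24
Frame 4: STRIKE. 10 + next two rolls (1+7) = 18. Cumulative: 42
Frame 5: OPEN (1+7=8). Cumulative: 50
Frame 6: OPEN (1+2=3). Cumulative: 53
Frame 7: SPARE (9+1=10). 10 + next roll (5) = 15. Cumulative: 68
Frame 8: SPARE (5+5=10). 10 + next roll (10) = 20. Cumulative: 88
Frame 9: STRIKE. 10 + next two rolls (9+1) = 20. Cumulative: 108
Frame 10: SPARE. Sum of all frame-10 rolls (9+1+7) = 17. Cumulative: 125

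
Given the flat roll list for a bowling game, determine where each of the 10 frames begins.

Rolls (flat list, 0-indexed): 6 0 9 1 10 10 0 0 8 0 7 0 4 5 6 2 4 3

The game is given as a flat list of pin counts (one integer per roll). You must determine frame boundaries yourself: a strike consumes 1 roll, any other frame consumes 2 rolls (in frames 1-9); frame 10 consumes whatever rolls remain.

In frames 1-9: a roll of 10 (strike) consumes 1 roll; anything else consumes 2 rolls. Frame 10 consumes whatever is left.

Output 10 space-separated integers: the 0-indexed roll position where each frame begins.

Frame 1 starts at roll index 0: rolls=6,0 (sum=6), consumes 2 rolls
Frame 2 starts at roll index 2: rolls=9,1 (sum=10), consumes 2 rolls
Frame 3 starts at roll index 4: roll=10 (strike), consumes 1 roll
Frame 4 starts at roll index 5: roll=10 (strike), consumes 1 roll
Frame 5 starts at roll index 6: rolls=0,0 (sum=0), consumes 2 rolls
Frame 6 starts at roll index 8: rolls=8,0 (sum=8), consumes 2 rolls
Frame 7 starts at roll index 10: rolls=7,0 (sum=7), consumes 2 rolls
Frame 8 starts at roll index 12: rolls=4,5 (sum=9), consumes 2 rolls
Frame 9 starts at roll index 14: rolls=6,2 (sum=8), consumes 2 rolls
Frame 10 starts at roll index 16: 2 remaining rolls

Answer: 0 2 4 5 6 8 10 12 14 16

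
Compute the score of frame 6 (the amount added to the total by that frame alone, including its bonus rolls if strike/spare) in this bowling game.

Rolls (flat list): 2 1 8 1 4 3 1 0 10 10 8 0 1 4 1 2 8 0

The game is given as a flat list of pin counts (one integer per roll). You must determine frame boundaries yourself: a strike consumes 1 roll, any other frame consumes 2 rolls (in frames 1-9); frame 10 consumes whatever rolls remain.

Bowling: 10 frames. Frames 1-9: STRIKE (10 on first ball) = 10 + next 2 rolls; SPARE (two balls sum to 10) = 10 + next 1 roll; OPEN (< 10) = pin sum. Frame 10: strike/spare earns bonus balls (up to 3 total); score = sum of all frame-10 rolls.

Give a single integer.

Frame 1: OPEN (2+1=3). Cumulative: 3
Frame 2: OPEN (8+1=9). Cumulative: 12
Frame 3: OPEN (4+3=7). Cumulative: 19
Frame 4: OPEN (1+0=1). Cumulative: 20
Frame 5: STRIKE. 10 + next two rolls (10+8) = 28. Cumulative: 48
Frame 6: STRIKE. 10 + next two rolls (8+0) = 18. Cumulative: 66
Frame 7: OPEN (8+0=8). Cumulative: 74
Frame 8: OPEN (1+4=5). Cumulative: 79

Answer: 18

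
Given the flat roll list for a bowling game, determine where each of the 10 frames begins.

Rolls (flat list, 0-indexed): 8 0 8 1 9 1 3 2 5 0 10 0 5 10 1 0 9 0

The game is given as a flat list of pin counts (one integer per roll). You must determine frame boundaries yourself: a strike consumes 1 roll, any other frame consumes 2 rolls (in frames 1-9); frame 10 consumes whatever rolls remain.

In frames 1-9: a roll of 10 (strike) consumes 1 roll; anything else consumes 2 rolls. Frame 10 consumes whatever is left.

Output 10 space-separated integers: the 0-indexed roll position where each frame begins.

Answer: 0 2 4 6 8 10 11 13 14 16

Derivation:
Frame 1 starts at roll index 0: rolls=8,0 (sum=8), consumes 2 rolls
Frame 2 starts at roll index 2: rolls=8,1 (sum=9), consumes 2 rolls
Frame 3 starts at roll index 4: rolls=9,1 (sum=10), consumes 2 rolls
Frame 4 starts at roll index 6: rolls=3,2 (sum=5), consumes 2 rolls
Frame 5 starts at roll index 8: rolls=5,0 (sum=5), consumes 2 rolls
Frame 6 starts at roll index 10: roll=10 (strike), consumes 1 roll
Frame 7 starts at roll index 11: rolls=0,5 (sum=5), consumes 2 rolls
Frame 8 starts at roll index 13: roll=10 (strike), consumes 1 roll
Frame 9 starts at roll index 14: rolls=1,0 (sum=1), consumes 2 rolls
Frame 10 starts at roll index 16: 2 remaining rolls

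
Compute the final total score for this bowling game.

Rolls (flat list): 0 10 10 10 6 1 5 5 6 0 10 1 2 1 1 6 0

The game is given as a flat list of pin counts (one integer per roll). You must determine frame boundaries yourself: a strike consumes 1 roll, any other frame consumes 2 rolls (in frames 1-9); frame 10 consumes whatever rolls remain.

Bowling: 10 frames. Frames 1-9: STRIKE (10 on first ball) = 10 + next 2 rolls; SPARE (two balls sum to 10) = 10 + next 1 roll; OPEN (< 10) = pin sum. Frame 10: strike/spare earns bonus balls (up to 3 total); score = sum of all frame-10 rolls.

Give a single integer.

Frame 1: SPARE (0+10=10). 10 + next roll (10) = 20. Cumulative: 20
Frame 2: STRIKE. 10 + next two rolls (10+6) = 26. Cumulative: 46
Frame 3: STRIKE. 10 + next two rolls (6+1) = 17. Cumulative: 63
Frame 4: OPEN (6+1=7). Cumulative: 70
Frame 5: SPARE (5+5=10). 10 + next roll (6) = 16. Cumulative: 86
Frame 6: OPEN (6+0=6). Cumulative: 92
Frame 7: STRIKE. 10 + next two rolls (1+2) = 13. Cumulative: 105
Frame 8: OPEN (1+2=3). Cumulative: 108
Frame 9: OPEN (1+1=2). Cumulative: 110
Frame 10: OPEN. Sum of all frame-10 rolls (6+0) = 6. Cumulative: 116

Answer: 116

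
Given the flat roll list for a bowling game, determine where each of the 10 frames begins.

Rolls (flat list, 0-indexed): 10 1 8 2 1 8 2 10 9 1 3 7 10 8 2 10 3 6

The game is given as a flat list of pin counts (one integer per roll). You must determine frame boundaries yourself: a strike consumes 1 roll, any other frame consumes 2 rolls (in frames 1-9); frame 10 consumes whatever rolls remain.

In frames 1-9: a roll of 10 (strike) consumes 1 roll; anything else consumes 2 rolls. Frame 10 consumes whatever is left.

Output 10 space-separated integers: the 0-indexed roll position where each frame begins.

Frame 1 starts at roll index 0: roll=10 (strike), consumes 1 roll
Frame 2 starts at roll index 1: rolls=1,8 (sum=9), consumes 2 rolls
Frame 3 starts at roll index 3: rolls=2,1 (sum=3), consumes 2 rolls
Frame 4 starts at roll index 5: rolls=8,2 (sum=10), consumes 2 rolls
Frame 5 starts at roll index 7: roll=10 (strike), consumes 1 roll
Frame 6 starts at roll index 8: rolls=9,1 (sum=10), consumes 2 rolls
Frame 7 starts at roll index 10: rolls=3,7 (sum=10), consumes 2 rolls
Frame 8 starts at roll index 12: roll=10 (strike), consumes 1 roll
Frame 9 starts at roll index 13: rolls=8,2 (sum=10), consumes 2 rolls
Frame 10 starts at roll index 15: 3 remaining rolls

Answer: 0 1 3 5 7 8 10 12 13 15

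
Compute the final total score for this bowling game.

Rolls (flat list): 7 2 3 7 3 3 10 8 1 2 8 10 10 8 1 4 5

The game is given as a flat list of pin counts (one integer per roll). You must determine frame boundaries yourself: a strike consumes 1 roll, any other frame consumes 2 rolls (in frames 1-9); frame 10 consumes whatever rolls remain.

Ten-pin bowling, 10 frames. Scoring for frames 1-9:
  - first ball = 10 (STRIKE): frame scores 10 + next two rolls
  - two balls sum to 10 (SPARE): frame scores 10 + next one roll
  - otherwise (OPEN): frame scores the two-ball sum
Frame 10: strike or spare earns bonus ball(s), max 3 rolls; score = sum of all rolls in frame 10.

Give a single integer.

Frame 1: OPEN (7+2=9). Cumulative: 9
Frame 2: SPARE (3+7=10). 10 + next roll (3) = 13. Cumulative: 22
Frame 3: OPEN (3+3=6). Cumulative: 28
Frame 4: STRIKE. 10 + next two rolls (8+1) = 19. Cumulative: 47
Frame 5: OPEN (8+1=9). Cumulative: 56
Frame 6: SPARE (2+8=10). 10 + next roll (10) = 20. Cumulative: 76
Frame 7: STRIKE. 10 + next two rolls (10+8) = 28. Cumulative: 104
Frame 8: STRIKE. 10 + next two rolls (8+1) = 19. Cumulative: 123
Frame 9: OPEN (8+1=9). Cumulative: 132
Frame 10: OPEN. Sum of all frame-10 rolls (4+5) = 9. Cumulative: 141

Answer: 141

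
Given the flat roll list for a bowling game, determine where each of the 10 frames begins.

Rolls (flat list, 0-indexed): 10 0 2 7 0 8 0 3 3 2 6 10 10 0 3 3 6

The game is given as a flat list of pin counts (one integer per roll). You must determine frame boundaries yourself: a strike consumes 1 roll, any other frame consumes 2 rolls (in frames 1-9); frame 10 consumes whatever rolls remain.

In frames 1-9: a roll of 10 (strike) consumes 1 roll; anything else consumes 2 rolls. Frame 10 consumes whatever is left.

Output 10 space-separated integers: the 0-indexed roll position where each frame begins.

Frame 1 starts at roll index 0: roll=10 (strike), consumes 1 roll
Frame 2 starts at roll index 1: rolls=0,2 (sum=2), consumes 2 rolls
Frame 3 starts at roll index 3: rolls=7,0 (sum=7), consumes 2 rolls
Frame 4 starts at roll index 5: rolls=8,0 (sum=8), consumes 2 rolls
Frame 5 starts at roll index 7: rolls=3,3 (sum=6), consumes 2 rolls
Frame 6 starts at roll index 9: rolls=2,6 (sum=8), consumes 2 rolls
Frame 7 starts at roll index 11: roll=10 (strike), consumes 1 roll
Frame 8 starts at roll index 12: roll=10 (strike), consumes 1 roll
Frame 9 starts at roll index 13: rolls=0,3 (sum=3), consumes 2 rolls
Frame 10 starts at roll index 15: 2 remaining rolls

Answer: 0 1 3 5 7 9 11 12 13 15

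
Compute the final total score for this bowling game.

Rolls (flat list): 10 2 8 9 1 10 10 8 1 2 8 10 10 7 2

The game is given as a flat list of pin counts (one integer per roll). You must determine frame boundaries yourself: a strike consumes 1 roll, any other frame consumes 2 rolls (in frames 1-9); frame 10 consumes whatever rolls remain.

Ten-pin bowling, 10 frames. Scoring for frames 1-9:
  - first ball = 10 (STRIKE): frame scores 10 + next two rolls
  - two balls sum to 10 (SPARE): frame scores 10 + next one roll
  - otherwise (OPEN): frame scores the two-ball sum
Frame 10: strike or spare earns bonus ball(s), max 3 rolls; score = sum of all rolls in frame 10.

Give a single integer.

Answer: 190

Derivation:
Frame 1: STRIKE. 10 + next two rolls (2+8) = 20. Cumulative: 20
Frame 2: SPARE (2+8=10). 10 + next roll (9) = 19. Cumulative: 39
Frame 3: SPARE (9+1=10). 10 + next roll (10) = 20. Cumulative: 59
Frame 4: STRIKE. 10 + next two rolls (10+8) = 28. Cumulative: 87
Frame 5: STRIKE. 10 + next two rolls (8+1) = 19. Cumulative: 106
Frame 6: OPEN (8+1=9). Cumulative: 115
Frame 7: SPARE (2+8=10). 10 + next roll (10) = 20. Cumulative: 135
Frame 8: STRIKE. 10 + next two rolls (10+7) = 27. Cumulative: 162
Frame 9: STRIKE. 10 + next two rolls (7+2) = 19. Cumulative: 181
Frame 10: OPEN. Sum of all frame-10 rolls (7+2) = 9. Cumulative: 190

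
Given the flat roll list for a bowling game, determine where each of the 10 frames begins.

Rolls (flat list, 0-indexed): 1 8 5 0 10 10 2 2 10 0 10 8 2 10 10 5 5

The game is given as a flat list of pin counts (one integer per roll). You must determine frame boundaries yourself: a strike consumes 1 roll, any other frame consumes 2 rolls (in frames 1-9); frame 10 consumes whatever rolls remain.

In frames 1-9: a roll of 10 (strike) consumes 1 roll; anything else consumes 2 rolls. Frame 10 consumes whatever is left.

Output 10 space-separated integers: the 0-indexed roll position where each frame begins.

Answer: 0 2 4 5 6 8 9 11 13 14

Derivation:
Frame 1 starts at roll index 0: rolls=1,8 (sum=9), consumes 2 rolls
Frame 2 starts at roll index 2: rolls=5,0 (sum=5), consumes 2 rolls
Frame 3 starts at roll index 4: roll=10 (strike), consumes 1 roll
Frame 4 starts at roll index 5: roll=10 (strike), consumes 1 roll
Frame 5 starts at roll index 6: rolls=2,2 (sum=4), consumes 2 rolls
Frame 6 starts at roll index 8: roll=10 (strike), consumes 1 roll
Frame 7 starts at roll index 9: rolls=0,10 (sum=10), consumes 2 rolls
Frame 8 starts at roll index 11: rolls=8,2 (sum=10), consumes 2 rolls
Frame 9 starts at roll index 13: roll=10 (strike), consumes 1 roll
Frame 10 starts at roll index 14: 3 remaining rolls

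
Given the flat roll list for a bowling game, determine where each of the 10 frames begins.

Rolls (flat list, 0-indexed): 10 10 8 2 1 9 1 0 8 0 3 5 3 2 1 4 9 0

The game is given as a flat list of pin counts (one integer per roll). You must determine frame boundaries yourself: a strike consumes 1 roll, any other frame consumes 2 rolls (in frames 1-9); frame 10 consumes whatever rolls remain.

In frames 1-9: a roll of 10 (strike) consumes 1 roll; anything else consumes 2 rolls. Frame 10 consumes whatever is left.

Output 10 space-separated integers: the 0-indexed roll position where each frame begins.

Answer: 0 1 2 4 6 8 10 12 14 16

Derivation:
Frame 1 starts at roll index 0: roll=10 (strike), consumes 1 roll
Frame 2 starts at roll index 1: roll=10 (strike), consumes 1 roll
Frame 3 starts at roll index 2: rolls=8,2 (sum=10), consumes 2 rolls
Frame 4 starts at roll index 4: rolls=1,9 (sum=10), consumes 2 rolls
Frame 5 starts at roll index 6: rolls=1,0 (sum=1), consumes 2 rolls
Frame 6 starts at roll index 8: rolls=8,0 (sum=8), consumes 2 rolls
Frame 7 starts at roll index 10: rolls=3,5 (sum=8), consumes 2 rolls
Frame 8 starts at roll index 12: rolls=3,2 (sum=5), consumes 2 rolls
Frame 9 starts at roll index 14: rolls=1,4 (sum=5), consumes 2 rolls
Frame 10 starts at roll index 16: 2 remaining rolls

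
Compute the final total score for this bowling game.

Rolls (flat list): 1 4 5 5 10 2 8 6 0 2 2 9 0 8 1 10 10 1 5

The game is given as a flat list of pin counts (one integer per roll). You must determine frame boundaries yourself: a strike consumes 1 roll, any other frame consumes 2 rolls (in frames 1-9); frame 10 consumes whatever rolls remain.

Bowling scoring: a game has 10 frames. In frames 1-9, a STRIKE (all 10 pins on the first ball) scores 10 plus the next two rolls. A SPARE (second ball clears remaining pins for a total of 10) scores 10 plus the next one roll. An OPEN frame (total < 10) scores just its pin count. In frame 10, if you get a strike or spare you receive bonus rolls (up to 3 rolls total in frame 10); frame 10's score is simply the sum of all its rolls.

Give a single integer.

Answer: 126

Derivation:
Frame 1: OPEN (1+4=5). Cumulative: 5
Frame 2: SPARE (5+5=10). 10 + next roll (10) = 20. Cumulative: 25
Frame 3: STRIKE. 10 + next two rolls (2+8) = 20. Cumulative: 45
Frame 4: SPARE (2+8=10). 10 + next roll (6) = 16. Cumulative: 61
Frame 5: OPEN (6+0=6). Cumulative: 67
Frame 6: OPEN (2+2=4). Cumulative: 71
Frame 7: OPEN (9+0=9). Cumulative: 80
Frame 8: OPEN (8+1=9). Cumulative: 89
Frame 9: STRIKE. 10 + next two rolls (10+1) = 21. Cumulative: 110
Frame 10: STRIKE. Sum of all frame-10 rolls (10+1+5) = 16. Cumulative: 126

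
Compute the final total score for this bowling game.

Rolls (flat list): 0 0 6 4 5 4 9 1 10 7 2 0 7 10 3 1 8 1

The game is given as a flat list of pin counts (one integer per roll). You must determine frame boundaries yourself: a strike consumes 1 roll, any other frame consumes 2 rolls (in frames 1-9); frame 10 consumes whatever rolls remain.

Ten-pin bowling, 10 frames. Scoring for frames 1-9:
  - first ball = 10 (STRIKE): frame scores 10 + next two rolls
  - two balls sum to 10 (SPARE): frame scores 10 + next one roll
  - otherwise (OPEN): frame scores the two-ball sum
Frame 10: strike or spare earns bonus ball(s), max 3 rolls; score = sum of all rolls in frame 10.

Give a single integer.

Frame 1: OPEN (0+0=0). Cumulative: 0
Frame 2: SPARE (6+4=10). 10 + next roll (5) = 15. Cumulative: 15
Frame 3: OPEN (5+4=9). Cumulative: 24
Frame 4: SPARE (9+1=10). 10 + next roll (10) = 20. Cumulative: 44
Frame 5: STRIKE. 10 + next two rolls (7+2) = 19. Cumulative: 63
Frame 6: OPEN (7+2=9). Cumulative: 72
Frame 7: OPEN (0+7=7). Cumulative: 79
Frame 8: STRIKE. 10 + next two rolls (3+1) = 14. Cumulative: 93
Frame 9: OPEN (3+1=4). Cumulative: 97
Frame 10: OPEN. Sum of all frame-10 rolls (8+1) = 9. Cumulative: 106

Answer: 106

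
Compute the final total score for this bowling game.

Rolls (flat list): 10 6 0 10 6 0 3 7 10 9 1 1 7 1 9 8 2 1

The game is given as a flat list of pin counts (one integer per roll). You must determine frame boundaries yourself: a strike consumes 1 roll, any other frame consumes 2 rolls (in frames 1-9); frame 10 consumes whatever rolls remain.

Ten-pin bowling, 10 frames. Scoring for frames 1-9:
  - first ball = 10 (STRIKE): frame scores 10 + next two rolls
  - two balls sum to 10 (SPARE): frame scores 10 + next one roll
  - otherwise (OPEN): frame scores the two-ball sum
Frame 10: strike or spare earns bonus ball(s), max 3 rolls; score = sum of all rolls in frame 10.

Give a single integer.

Frame 1: STRIKE. 10 + next two rolls (6+0) = 16. Cumulative: 16
Frame 2: OPEN (6+0=6). Cumulative: 22
Frame 3: STRIKE. 10 + next two rolls (6+0) = 16. Cumulative: 38
Frame 4: OPEN (6+0=6). Cumulative: 44
Frame 5: SPARE (3+7=10). 10 + next roll (10) = 20. Cumulative: 64
Frame 6: STRIKE. 10 + next two rolls (9+1) = 20. Cumulative: 84
Frame 7: SPARE (9+1=10). 10 + next roll (1) = 11. Cumulative: 95
Frame 8: OPEN (1+7=8). Cumulative: 103
Frame 9: SPARE (1+9=10). 10 + next roll (8) = 18. Cumulative: 121
Frame 10: SPARE. Sum of all frame-10 rolls (8+2+1) = 11. Cumulative: 132

Answer: 132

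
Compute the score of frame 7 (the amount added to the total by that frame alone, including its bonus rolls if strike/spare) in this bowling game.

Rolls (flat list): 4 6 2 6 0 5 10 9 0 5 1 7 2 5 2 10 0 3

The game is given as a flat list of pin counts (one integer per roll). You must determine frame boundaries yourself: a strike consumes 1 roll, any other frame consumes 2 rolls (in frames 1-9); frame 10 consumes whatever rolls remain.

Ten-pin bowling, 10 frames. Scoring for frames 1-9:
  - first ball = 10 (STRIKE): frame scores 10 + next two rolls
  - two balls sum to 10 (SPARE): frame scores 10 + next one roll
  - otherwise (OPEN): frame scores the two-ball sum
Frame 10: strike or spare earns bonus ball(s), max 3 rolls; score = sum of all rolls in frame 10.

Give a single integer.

Answer: 9

Derivation:
Frame 1: SPARE (4+6=10). 10 + next roll (2) = 12. Cumulative: 12
Frame 2: OPEN (2+6=8). Cumulative: 20
Frame 3: OPEN (0+5=5). Cumulative: 25
Frame 4: STRIKE. 10 + next two rolls (9+0) = 19. Cumulative: 44
Frame 5: OPEN (9+0=9). Cumulative: 53
Frame 6: OPEN (5+1=6). Cumulative: 59
Frame 7: OPEN (7+2=9). Cumulative: 68
Frame 8: OPEN (5+2=7). Cumulative: 75
Frame 9: STRIKE. 10 + next two rolls (0+3) = 13. Cumulative: 88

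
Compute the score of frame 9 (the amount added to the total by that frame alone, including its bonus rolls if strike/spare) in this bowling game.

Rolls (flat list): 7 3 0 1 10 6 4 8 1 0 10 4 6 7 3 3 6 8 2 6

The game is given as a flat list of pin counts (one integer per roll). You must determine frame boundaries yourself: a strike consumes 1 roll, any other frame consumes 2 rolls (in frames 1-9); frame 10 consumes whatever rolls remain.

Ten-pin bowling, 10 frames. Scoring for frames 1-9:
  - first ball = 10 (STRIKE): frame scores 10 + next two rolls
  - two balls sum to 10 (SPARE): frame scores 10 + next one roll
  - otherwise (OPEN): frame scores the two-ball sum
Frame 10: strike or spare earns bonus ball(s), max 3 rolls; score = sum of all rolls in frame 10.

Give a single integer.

Answer: 9

Derivation:
Frame 1: SPARE (7+3=10). 10 + next roll (0) = 10. Cumulative: 10
Frame 2: OPEN (0+1=1). Cumulative: 11
Frame 3: STRIKE. 10 + next two rolls (6+4) = 20. Cumulative: 31
Frame 4: SPARE (6+4=10). 10 + next roll (8) = 18. Cumulative: 49
Frame 5: OPEN (8+1=9). Cumulative: 58
Frame 6: SPARE (0+10=10). 10 + next roll (4) = 14. Cumulative: 72
Frame 7: SPARE (4+6=10). 10 + next roll (7) = 17. Cumulative: 89
Frame 8: SPARE (7+3=10). 10 + next roll (3) = 13. Cumulative: 102
Frame 9: OPEN (3+6=9). Cumulative: 111
Frame 10: SPARE. Sum of all frame-10 rolls (8+2+6) = 16. Cumulative: 127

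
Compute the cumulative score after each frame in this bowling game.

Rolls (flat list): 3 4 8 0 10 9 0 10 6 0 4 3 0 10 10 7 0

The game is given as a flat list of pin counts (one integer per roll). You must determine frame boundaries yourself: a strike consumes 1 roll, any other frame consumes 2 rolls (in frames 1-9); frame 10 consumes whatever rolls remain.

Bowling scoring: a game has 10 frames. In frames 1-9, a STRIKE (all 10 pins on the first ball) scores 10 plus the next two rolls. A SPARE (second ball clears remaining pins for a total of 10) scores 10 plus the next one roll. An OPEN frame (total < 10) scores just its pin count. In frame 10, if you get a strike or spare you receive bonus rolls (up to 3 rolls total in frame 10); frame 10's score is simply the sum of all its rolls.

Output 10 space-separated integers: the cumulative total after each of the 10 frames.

Frame 1: OPEN (3+4=7). Cumulative: 7
Frame 2: OPEN (8+0=8). Cumulative: 15
Frame 3: STRIKE. 10 + next two rolls (9+0) = 19. Cumulative: 34
Frame 4: OPEN (9+0=9). Cumulative: 43
Frame 5: STRIKE. 10 + next two rolls (6+0) = 16. Cumulative: 59
Frame 6: OPEN (6+0=6). Cumulative: 65
Frame 7: OPEN (4+3=7). Cumulative: 72
Frame 8: SPARE (0+10=10). 10 + next roll (10) = 20. Cumulative: 92
Frame 9: STRIKE. 10 + next two rolls (7+0) = 17. Cumulative: 109
Frame 10: OPEN. Sum of all frame-10 rolls (7+0) = 7. Cumulative: 116

Answer: 7 15 34 43 59 65 72 92 109 116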